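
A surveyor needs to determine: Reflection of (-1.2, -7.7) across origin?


Reflection over origin: (x,y) -> (-x,-y)
(-1.2, -7.7) -> (1.2, 7.7)

(1.2, 7.7)


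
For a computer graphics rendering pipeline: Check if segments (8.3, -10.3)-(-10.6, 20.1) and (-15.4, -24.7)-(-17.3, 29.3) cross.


Cross products: d1=-1307.16, d2=-344.32, d3=992.64, d4=29.8
d1*d2 < 0 and d3*d4 < 0? no

No, they don't intersect


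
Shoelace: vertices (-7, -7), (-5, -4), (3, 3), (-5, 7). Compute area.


Shoelace sum: ((-7)*(-4) - (-5)*(-7)) + ((-5)*3 - 3*(-4)) + (3*7 - (-5)*3) + ((-5)*(-7) - (-7)*7)
= 110
Area = |110|/2 = 55

55


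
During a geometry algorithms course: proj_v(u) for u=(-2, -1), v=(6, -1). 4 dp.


u.v = -11, |v| = sqrt(37) = 6.0828
Scalar projection = u.v / |v| = -11 / sqrt(37) = -1.8084

-1.8084


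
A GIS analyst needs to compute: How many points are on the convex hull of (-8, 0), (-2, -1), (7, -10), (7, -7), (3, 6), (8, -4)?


Convex hull vertices (CCW): (-8, 0), (7, -10), (8, -4), (3, 6)
Count = 4

4


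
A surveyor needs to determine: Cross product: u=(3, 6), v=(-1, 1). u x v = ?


u x v = u_x*v_y - u_y*v_x = 3*1 - 6*(-1)
= 3 - (-6) = 9

9


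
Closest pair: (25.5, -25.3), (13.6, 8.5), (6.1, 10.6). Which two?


d(P0,P1) = 35.8336, d(P0,P2) = 40.8065, d(P1,P2) = 7.7885
Closest: P1 and P2

Closest pair: (13.6, 8.5) and (6.1, 10.6), distance = 7.7885


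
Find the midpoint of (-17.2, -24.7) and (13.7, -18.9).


M = (((-17.2)+13.7)/2, ((-24.7)+(-18.9))/2)
= (-1.75, -21.8)

(-1.75, -21.8)


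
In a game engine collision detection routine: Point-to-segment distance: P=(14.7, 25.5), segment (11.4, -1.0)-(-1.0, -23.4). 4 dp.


Project P onto AB: t = 0 (clamped to [0,1])
Closest point on segment: (11.4, -1)
Distance: 26.7047

26.7047


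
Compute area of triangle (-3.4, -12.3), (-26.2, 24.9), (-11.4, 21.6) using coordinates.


Area = |x_A(y_B-y_C) + x_B(y_C-y_A) + x_C(y_A-y_B)|/2
= |(-11.22) + (-888.18) + 424.08|/2
= 475.32/2 = 237.66

237.66


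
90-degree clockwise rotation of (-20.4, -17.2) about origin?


90° CW: (x,y) -> (y, -x)
(-20.4,-17.2) -> (-17.2, 20.4)

(-17.2, 20.4)


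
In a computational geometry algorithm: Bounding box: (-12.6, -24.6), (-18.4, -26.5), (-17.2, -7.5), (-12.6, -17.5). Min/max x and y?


x range: [-18.4, -12.6]
y range: [-26.5, -7.5]
Bounding box: (-18.4,-26.5) to (-12.6,-7.5)

(-18.4,-26.5) to (-12.6,-7.5)


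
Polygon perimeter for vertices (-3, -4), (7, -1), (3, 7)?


Sides: (-3, -4)->(7, -1): sqrt(109) = 10.440307, (7, -1)->(3, 7): sqrt(80) = 8.944272, (3, 7)->(-3, -4): sqrt(157) = 12.529964
Sum = 31.914543
Perimeter = 31.9145

31.9145


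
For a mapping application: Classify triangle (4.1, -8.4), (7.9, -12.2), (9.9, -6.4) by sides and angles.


Side lengths squared: AB^2=28.88, BC^2=37.64, CA^2=37.64
Sorted: [28.88, 37.64, 37.64]
By sides: Isosceles, By angles: Acute

Isosceles, Acute


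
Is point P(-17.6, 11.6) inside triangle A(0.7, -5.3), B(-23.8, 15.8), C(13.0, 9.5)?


Cross products: AB x AP = -27.92, BC x BP = -115.5, CA x CP = -478.71
All same sign? yes

Yes, inside


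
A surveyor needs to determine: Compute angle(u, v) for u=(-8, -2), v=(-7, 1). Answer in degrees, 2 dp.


u.v = 54, |u| = sqrt(68) = 8.2462, |v| = sqrt(50) = 7.0711
cos(theta) = u.v/(|u||v|) = 54/sqrt(3400) = 0.926092
theta = acos(0.926092) = 22.17 degrees

22.17 degrees


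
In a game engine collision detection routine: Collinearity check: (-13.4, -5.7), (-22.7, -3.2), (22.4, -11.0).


Cross product: ((-22.7)-(-13.4))*((-11)-(-5.7)) - ((-3.2)-(-5.7))*(22.4-(-13.4))
= -40.21

No, not collinear


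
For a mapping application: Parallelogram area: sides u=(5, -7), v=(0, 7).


|u x v| = |5*7 - (-7)*0|
= |35 - 0| = 35

35


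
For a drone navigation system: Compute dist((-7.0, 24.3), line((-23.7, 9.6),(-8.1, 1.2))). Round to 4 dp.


|cross product| = 369.6
|line direction| = sqrt(313.92) = 17.7178
Distance = 369.6/sqrt(313.92) = 20.8604

20.8604


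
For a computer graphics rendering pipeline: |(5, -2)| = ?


|u| = sqrt(5^2 + (-2)^2) = sqrt(29) = 5.3852

5.3852


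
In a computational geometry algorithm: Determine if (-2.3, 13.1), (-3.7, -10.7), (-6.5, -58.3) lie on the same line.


Cross product: ((-3.7)-(-2.3))*((-58.3)-13.1) - ((-10.7)-13.1)*((-6.5)-(-2.3))
= 0

Yes, collinear


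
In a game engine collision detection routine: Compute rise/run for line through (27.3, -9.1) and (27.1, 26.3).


slope = (y2-y1)/(x2-x1) = (26.3-(-9.1))/(27.1-27.3) = 35.4/(-0.2) = -177

-177


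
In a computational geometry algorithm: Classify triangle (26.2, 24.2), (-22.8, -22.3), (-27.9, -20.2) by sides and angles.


Side lengths squared: AB^2=4563.25, BC^2=30.42, CA^2=4898.17
Sorted: [30.42, 4563.25, 4898.17]
By sides: Scalene, By angles: Obtuse

Scalene, Obtuse


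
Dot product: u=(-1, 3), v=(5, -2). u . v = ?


u . v = u_x*v_x + u_y*v_y = (-1)*5 + 3*(-2)
= (-5) + (-6) = -11

-11


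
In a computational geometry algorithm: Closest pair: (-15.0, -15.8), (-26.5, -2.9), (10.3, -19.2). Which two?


d(P0,P1) = 17.2818, d(P0,P2) = 25.5274, d(P1,P2) = 40.2484
Closest: P0 and P1

Closest pair: (-15.0, -15.8) and (-26.5, -2.9), distance = 17.2818


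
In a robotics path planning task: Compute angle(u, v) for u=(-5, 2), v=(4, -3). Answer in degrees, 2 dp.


u.v = -26, |u| = sqrt(29) = 5.3852, |v| = sqrt(25) = 5
cos(theta) = u.v/(|u||v|) = -26/sqrt(725) = -0.965616
theta = acos(-0.965616) = 164.93 degrees

164.93 degrees


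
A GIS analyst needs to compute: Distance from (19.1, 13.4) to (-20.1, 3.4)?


dx=-39.2, dy=-10
d^2 = (-39.2)^2 + (-10)^2 = 1636.64
d = sqrt(1636.64) = 40.4554

40.4554


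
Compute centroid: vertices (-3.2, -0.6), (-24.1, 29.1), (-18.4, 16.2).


Centroid = ((x_A+x_B+x_C)/3, (y_A+y_B+y_C)/3)
= (((-3.2)+(-24.1)+(-18.4))/3, ((-0.6)+29.1+16.2)/3)
= (-15.2333, 14.9)

(-15.2333, 14.9)


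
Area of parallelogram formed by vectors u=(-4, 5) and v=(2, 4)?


|u x v| = |(-4)*4 - 5*2|
= |(-16) - 10| = 26

26


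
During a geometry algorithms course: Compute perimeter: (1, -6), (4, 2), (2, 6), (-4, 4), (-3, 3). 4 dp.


Sides: (1, -6)->(4, 2): sqrt(73) = 8.544004, (4, 2)->(2, 6): sqrt(20) = 4.472136, (2, 6)->(-4, 4): sqrt(40) = 6.324555, (-4, 4)->(-3, 3): sqrt(2) = 1.414214, (-3, 3)->(1, -6): sqrt(97) = 9.848858
Sum = 30.603767
Perimeter = 30.6038

30.6038


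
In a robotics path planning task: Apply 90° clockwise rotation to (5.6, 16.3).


90° CW: (x,y) -> (y, -x)
(5.6,16.3) -> (16.3, -5.6)

(16.3, -5.6)


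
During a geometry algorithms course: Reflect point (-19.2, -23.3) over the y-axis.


Reflection over y-axis: (x,y) -> (-x,y)
(-19.2, -23.3) -> (19.2, -23.3)

(19.2, -23.3)


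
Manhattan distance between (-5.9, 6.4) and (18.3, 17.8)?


|(-5.9)-18.3| + |6.4-17.8| = 24.2 + 11.4 = 35.6

35.6


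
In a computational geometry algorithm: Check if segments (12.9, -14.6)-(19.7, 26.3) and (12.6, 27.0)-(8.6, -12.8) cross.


Cross products: d1=178.34, d2=285.38, d3=295.15, d4=188.11
d1*d2 < 0 and d3*d4 < 0? no

No, they don't intersect


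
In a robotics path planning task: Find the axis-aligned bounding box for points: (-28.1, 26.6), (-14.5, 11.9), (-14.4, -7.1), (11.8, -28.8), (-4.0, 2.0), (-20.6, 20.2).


x range: [-28.1, 11.8]
y range: [-28.8, 26.6]
Bounding box: (-28.1,-28.8) to (11.8,26.6)

(-28.1,-28.8) to (11.8,26.6)


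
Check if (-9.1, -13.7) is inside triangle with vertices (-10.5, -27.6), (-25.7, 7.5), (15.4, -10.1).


Cross products: AB x AP = -260.42, BC x BP = -579.16, CA x CP = -335.51
All same sign? yes

Yes, inside


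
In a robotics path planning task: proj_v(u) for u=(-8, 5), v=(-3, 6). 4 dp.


u.v = 54, |v| = sqrt(45) = 6.7082
Scalar projection = u.v / |v| = 54 / sqrt(45) = 8.0498

8.0498


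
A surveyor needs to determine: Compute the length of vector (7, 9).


|u| = sqrt(7^2 + 9^2) = sqrt(130) = 11.4018

11.4018


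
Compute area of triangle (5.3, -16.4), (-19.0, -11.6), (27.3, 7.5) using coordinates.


Area = |x_A(y_B-y_C) + x_B(y_C-y_A) + x_C(y_A-y_B)|/2
= |(-101.23) + (-454.1) + (-131.04)|/2
= 686.37/2 = 343.185

343.185


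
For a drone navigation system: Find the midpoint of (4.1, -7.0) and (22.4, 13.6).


M = ((4.1+22.4)/2, ((-7)+13.6)/2)
= (13.25, 3.3)

(13.25, 3.3)


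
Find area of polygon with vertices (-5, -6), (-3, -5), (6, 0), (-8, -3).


Shoelace sum: ((-5)*(-5) - (-3)*(-6)) + ((-3)*0 - 6*(-5)) + (6*(-3) - (-8)*0) + ((-8)*(-6) - (-5)*(-3))
= 52
Area = |52|/2 = 26

26


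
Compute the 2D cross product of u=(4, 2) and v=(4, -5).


u x v = u_x*v_y - u_y*v_x = 4*(-5) - 2*4
= (-20) - 8 = -28

-28


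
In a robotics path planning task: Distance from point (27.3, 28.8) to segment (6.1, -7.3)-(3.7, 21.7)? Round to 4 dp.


Project P onto AB: t = 1 (clamped to [0,1])
Closest point on segment: (3.7, 21.7)
Distance: 24.6449

24.6449


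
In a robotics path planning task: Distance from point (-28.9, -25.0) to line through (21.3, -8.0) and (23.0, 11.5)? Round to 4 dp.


|cross product| = 950
|line direction| = sqrt(383.14) = 19.574
Distance = 950/sqrt(383.14) = 48.5339

48.5339


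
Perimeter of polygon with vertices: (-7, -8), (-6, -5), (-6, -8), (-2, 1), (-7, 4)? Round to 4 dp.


Sides: (-7, -8)->(-6, -5): sqrt(10) = 3.162278, (-6, -5)->(-6, -8): sqrt(9) = 3, (-6, -8)->(-2, 1): sqrt(97) = 9.848858, (-2, 1)->(-7, 4): sqrt(34) = 5.830952, (-7, 4)->(-7, -8): sqrt(144) = 12
Sum = 33.842088
Perimeter = 33.8421

33.8421


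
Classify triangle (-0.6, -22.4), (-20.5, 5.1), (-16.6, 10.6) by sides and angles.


Side lengths squared: AB^2=1152.26, BC^2=45.46, CA^2=1345
Sorted: [45.46, 1152.26, 1345]
By sides: Scalene, By angles: Obtuse

Scalene, Obtuse


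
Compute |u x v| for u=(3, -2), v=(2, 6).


|u x v| = |3*6 - (-2)*2|
= |18 - (-4)| = 22

22


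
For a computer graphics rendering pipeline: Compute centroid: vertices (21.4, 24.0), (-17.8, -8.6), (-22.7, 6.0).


Centroid = ((x_A+x_B+x_C)/3, (y_A+y_B+y_C)/3)
= ((21.4+(-17.8)+(-22.7))/3, (24+(-8.6)+6)/3)
= (-6.3667, 7.1333)

(-6.3667, 7.1333)


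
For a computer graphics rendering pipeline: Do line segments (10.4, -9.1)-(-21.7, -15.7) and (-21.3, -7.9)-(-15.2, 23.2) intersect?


Cross products: d1=-993.19, d2=-35.14, d3=-247.74, d4=-1205.79
d1*d2 < 0 and d3*d4 < 0? no

No, they don't intersect


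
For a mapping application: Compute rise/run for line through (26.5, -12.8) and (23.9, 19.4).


slope = (y2-y1)/(x2-x1) = (19.4-(-12.8))/(23.9-26.5) = 32.2/(-2.6) = -12.3846

-12.3846


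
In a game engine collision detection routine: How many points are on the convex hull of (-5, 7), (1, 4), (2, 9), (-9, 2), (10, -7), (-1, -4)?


Convex hull vertices (CCW): (-9, 2), (-1, -4), (10, -7), (2, 9), (-5, 7)
Count = 5

5


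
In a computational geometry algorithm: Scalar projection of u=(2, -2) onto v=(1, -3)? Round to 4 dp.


u.v = 8, |v| = sqrt(10) = 3.1623
Scalar projection = u.v / |v| = 8 / sqrt(10) = 2.5298

2.5298


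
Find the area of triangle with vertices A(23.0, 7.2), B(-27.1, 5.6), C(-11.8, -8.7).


Area = |x_A(y_B-y_C) + x_B(y_C-y_A) + x_C(y_A-y_B)|/2
= |328.9 + 430.89 + (-18.88)|/2
= 740.91/2 = 370.455

370.455


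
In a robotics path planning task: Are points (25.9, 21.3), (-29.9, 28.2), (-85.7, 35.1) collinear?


Cross product: ((-29.9)-25.9)*(35.1-21.3) - (28.2-21.3)*((-85.7)-25.9)
= 0

Yes, collinear


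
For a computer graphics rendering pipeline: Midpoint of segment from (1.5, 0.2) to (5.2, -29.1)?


M = ((1.5+5.2)/2, (0.2+(-29.1))/2)
= (3.35, -14.45)

(3.35, -14.45)


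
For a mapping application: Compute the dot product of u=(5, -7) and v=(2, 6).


u . v = u_x*v_x + u_y*v_y = 5*2 + (-7)*6
= 10 + (-42) = -32

-32


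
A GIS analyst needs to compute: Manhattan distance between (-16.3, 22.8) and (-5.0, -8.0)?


|(-16.3)-(-5)| + |22.8-(-8)| = 11.3 + 30.8 = 42.1

42.1


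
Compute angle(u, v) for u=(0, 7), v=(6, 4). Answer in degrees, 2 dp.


u.v = 28, |u| = sqrt(49) = 7, |v| = sqrt(52) = 7.2111
cos(theta) = u.v/(|u||v|) = 28/sqrt(2548) = 0.5547
theta = acos(0.5547) = 56.31 degrees

56.31 degrees


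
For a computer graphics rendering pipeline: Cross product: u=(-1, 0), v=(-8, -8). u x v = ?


u x v = u_x*v_y - u_y*v_x = (-1)*(-8) - 0*(-8)
= 8 - 0 = 8

8


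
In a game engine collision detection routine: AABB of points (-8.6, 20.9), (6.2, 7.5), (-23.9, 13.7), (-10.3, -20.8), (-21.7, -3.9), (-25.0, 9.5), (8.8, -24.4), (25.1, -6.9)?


x range: [-25, 25.1]
y range: [-24.4, 20.9]
Bounding box: (-25,-24.4) to (25.1,20.9)

(-25,-24.4) to (25.1,20.9)


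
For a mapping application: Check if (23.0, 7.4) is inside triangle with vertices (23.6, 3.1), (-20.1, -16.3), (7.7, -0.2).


Cross products: AB x AP = -199.55, BC x BP = -35.05, CA x CP = 70.35
All same sign? no

No, outside


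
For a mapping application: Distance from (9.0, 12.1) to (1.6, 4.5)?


dx=-7.4, dy=-7.6
d^2 = (-7.4)^2 + (-7.6)^2 = 112.52
d = sqrt(112.52) = 10.6075

10.6075


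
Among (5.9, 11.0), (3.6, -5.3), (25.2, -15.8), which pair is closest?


d(P0,P1) = 16.4615, d(P0,P2) = 33.0262, d(P1,P2) = 24.0169
Closest: P0 and P1

Closest pair: (5.9, 11.0) and (3.6, -5.3), distance = 16.4615


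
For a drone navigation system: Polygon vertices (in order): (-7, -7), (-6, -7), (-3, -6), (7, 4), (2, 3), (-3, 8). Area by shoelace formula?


Shoelace sum: ((-7)*(-7) - (-6)*(-7)) + ((-6)*(-6) - (-3)*(-7)) + ((-3)*4 - 7*(-6)) + (7*3 - 2*4) + (2*8 - (-3)*3) + ((-3)*(-7) - (-7)*8)
= 167
Area = |167|/2 = 83.5

83.5


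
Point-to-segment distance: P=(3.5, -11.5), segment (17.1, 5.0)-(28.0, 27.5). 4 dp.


Project P onto AB: t = 0 (clamped to [0,1])
Closest point on segment: (17.1, 5)
Distance: 21.3825

21.3825


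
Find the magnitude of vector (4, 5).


|u| = sqrt(4^2 + 5^2) = sqrt(41) = 6.4031

6.4031


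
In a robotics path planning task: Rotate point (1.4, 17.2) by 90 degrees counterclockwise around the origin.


90° CCW: (x,y) -> (-y, x)
(1.4,17.2) -> (-17.2, 1.4)

(-17.2, 1.4)


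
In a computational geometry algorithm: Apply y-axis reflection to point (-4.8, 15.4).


Reflection over y-axis: (x,y) -> (-x,y)
(-4.8, 15.4) -> (4.8, 15.4)

(4.8, 15.4)


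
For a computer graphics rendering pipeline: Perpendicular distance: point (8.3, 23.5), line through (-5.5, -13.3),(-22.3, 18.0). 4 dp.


|cross product| = 1050.18
|line direction| = sqrt(1261.93) = 35.5237
Distance = 1050.18/sqrt(1261.93) = 29.5628

29.5628


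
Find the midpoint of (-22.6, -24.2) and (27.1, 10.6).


M = (((-22.6)+27.1)/2, ((-24.2)+10.6)/2)
= (2.25, -6.8)

(2.25, -6.8)


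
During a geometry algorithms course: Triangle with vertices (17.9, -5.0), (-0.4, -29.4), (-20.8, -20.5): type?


Side lengths squared: AB^2=930.25, BC^2=495.37, CA^2=1737.94
Sorted: [495.37, 930.25, 1737.94]
By sides: Scalene, By angles: Obtuse

Scalene, Obtuse


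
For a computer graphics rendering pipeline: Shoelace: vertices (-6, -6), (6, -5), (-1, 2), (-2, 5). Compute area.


Shoelace sum: ((-6)*(-5) - 6*(-6)) + (6*2 - (-1)*(-5)) + ((-1)*5 - (-2)*2) + ((-2)*(-6) - (-6)*5)
= 114
Area = |114|/2 = 57

57


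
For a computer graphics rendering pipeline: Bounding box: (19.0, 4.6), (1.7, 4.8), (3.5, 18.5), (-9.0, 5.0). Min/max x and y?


x range: [-9, 19]
y range: [4.6, 18.5]
Bounding box: (-9,4.6) to (19,18.5)

(-9,4.6) to (19,18.5)


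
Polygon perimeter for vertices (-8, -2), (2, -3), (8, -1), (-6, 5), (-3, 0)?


Sides: (-8, -2)->(2, -3): sqrt(101) = 10.049876, (2, -3)->(8, -1): sqrt(40) = 6.324555, (8, -1)->(-6, 5): sqrt(232) = 15.231546, (-6, 5)->(-3, 0): sqrt(34) = 5.830952, (-3, 0)->(-8, -2): sqrt(29) = 5.385165
Sum = 42.822094
Perimeter = 42.8221

42.8221


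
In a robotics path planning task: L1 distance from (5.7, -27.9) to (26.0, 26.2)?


|5.7-26| + |(-27.9)-26.2| = 20.3 + 54.1 = 74.4

74.4


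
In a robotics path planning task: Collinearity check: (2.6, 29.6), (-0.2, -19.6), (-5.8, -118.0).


Cross product: ((-0.2)-2.6)*((-118)-29.6) - ((-19.6)-29.6)*((-5.8)-2.6)
= 0

Yes, collinear


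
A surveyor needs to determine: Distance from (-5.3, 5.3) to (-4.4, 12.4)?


dx=0.9, dy=7.1
d^2 = 0.9^2 + 7.1^2 = 51.22
d = sqrt(51.22) = 7.1568

7.1568


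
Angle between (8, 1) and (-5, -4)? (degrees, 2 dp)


u.v = -44, |u| = sqrt(65) = 8.0623, |v| = sqrt(41) = 6.4031
cos(theta) = u.v/(|u||v|) = -44/sqrt(2665) = -0.852323
theta = acos(-0.852323) = 148.47 degrees

148.47 degrees


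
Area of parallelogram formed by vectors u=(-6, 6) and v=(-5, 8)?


|u x v| = |(-6)*8 - 6*(-5)|
= |(-48) - (-30)| = 18

18


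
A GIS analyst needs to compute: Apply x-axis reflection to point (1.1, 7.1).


Reflection over x-axis: (x,y) -> (x,-y)
(1.1, 7.1) -> (1.1, -7.1)

(1.1, -7.1)


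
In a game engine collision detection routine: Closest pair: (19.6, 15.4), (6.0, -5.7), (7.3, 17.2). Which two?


d(P0,P1) = 25.1032, d(P0,P2) = 12.431, d(P1,P2) = 22.9369
Closest: P0 and P2

Closest pair: (19.6, 15.4) and (7.3, 17.2), distance = 12.431


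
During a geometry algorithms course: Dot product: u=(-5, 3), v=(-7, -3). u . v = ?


u . v = u_x*v_x + u_y*v_y = (-5)*(-7) + 3*(-3)
= 35 + (-9) = 26

26


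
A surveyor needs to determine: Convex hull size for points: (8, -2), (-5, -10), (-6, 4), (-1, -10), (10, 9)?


Convex hull vertices (CCW): (-6, 4), (-5, -10), (-1, -10), (8, -2), (10, 9)
Count = 5

5


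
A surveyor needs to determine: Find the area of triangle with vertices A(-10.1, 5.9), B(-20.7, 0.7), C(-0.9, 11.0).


Area = |x_A(y_B-y_C) + x_B(y_C-y_A) + x_C(y_A-y_B)|/2
= |104.03 + (-105.57) + (-4.68)|/2
= 6.22/2 = 3.11

3.11


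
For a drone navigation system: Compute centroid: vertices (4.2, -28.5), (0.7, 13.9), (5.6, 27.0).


Centroid = ((x_A+x_B+x_C)/3, (y_A+y_B+y_C)/3)
= ((4.2+0.7+5.6)/3, ((-28.5)+13.9+27)/3)
= (3.5, 4.1333)

(3.5, 4.1333)


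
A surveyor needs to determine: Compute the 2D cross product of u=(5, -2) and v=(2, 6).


u x v = u_x*v_y - u_y*v_x = 5*6 - (-2)*2
= 30 - (-4) = 34

34


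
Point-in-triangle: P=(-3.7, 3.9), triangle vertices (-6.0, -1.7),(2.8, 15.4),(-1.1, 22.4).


Cross products: AB x AP = 9.95, BC x BP = 90.35, CA x CP = 27.99
All same sign? yes

Yes, inside


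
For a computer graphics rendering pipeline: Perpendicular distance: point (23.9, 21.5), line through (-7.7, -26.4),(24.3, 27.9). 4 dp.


|cross product| = 183.08
|line direction| = sqrt(3972.49) = 63.0277
Distance = 183.08/sqrt(3972.49) = 2.9048

2.9048


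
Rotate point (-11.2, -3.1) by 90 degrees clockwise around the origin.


90° CW: (x,y) -> (y, -x)
(-11.2,-3.1) -> (-3.1, 11.2)

(-3.1, 11.2)


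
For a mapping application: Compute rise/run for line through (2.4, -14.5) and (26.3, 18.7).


slope = (y2-y1)/(x2-x1) = (18.7-(-14.5))/(26.3-2.4) = 33.2/23.9 = 1.3891

1.3891


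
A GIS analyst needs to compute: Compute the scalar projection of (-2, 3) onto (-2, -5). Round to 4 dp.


u.v = -11, |v| = sqrt(29) = 5.3852
Scalar projection = u.v / |v| = -11 / sqrt(29) = -2.0426

-2.0426


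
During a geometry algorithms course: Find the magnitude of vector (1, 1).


|u| = sqrt(1^2 + 1^2) = sqrt(2) = 1.4142

1.4142


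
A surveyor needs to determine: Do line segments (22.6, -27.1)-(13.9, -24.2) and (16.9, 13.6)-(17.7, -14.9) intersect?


Cross products: d1=129.89, d2=-115.74, d3=-337.56, d4=-91.93
d1*d2 < 0 and d3*d4 < 0? no

No, they don't intersect


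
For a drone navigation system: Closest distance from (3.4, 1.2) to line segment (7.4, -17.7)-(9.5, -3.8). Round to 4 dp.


Project P onto AB: t = 1 (clamped to [0,1])
Closest point on segment: (9.5, -3.8)
Distance: 7.8873

7.8873


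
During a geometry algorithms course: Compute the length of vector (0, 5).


|u| = sqrt(0^2 + 5^2) = sqrt(25) = 5

5


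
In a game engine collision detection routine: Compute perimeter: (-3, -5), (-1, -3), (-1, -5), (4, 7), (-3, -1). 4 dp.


Sides: (-3, -5)->(-1, -3): sqrt(8) = 2.828427, (-1, -3)->(-1, -5): sqrt(4) = 2, (-1, -5)->(4, 7): sqrt(169) = 13, (4, 7)->(-3, -1): sqrt(113) = 10.630146, (-3, -1)->(-3, -5): sqrt(16) = 4
Sum = 32.458573
Perimeter = 32.4586

32.4586


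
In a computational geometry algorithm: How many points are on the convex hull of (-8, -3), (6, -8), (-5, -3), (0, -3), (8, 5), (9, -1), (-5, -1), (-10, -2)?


Convex hull vertices (CCW): (-10, -2), (-8, -3), (6, -8), (9, -1), (8, 5)
Count = 5

5


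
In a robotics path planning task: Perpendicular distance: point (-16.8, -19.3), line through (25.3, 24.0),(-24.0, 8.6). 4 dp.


|cross product| = 1486.35
|line direction| = sqrt(2667.65) = 51.6493
Distance = 1486.35/sqrt(2667.65) = 28.7777

28.7777


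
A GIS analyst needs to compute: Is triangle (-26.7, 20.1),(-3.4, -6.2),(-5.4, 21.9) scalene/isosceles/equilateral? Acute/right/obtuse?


Side lengths squared: AB^2=1234.58, BC^2=793.61, CA^2=456.93
Sorted: [456.93, 793.61, 1234.58]
By sides: Scalene, By angles: Acute

Scalene, Acute


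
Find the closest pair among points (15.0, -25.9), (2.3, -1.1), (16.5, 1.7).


d(P0,P1) = 27.8627, d(P0,P2) = 27.6407, d(P1,P2) = 14.4734
Closest: P1 and P2

Closest pair: (2.3, -1.1) and (16.5, 1.7), distance = 14.4734


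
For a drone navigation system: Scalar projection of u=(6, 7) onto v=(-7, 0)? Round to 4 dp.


u.v = -42, |v| = sqrt(49) = 7
Scalar projection = u.v / |v| = -42 / sqrt(49) = -6

-6


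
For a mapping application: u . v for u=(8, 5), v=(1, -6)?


u . v = u_x*v_x + u_y*v_y = 8*1 + 5*(-6)
= 8 + (-30) = -22

-22


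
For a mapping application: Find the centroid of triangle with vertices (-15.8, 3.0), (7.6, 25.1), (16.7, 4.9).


Centroid = ((x_A+x_B+x_C)/3, (y_A+y_B+y_C)/3)
= (((-15.8)+7.6+16.7)/3, (3+25.1+4.9)/3)
= (2.8333, 11)

(2.8333, 11)


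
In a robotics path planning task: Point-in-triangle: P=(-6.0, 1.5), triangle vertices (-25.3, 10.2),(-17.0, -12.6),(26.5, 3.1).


Cross products: AB x AP = 367.83, BC x BP = 440.65, CA x CP = 313.63
All same sign? yes

Yes, inside


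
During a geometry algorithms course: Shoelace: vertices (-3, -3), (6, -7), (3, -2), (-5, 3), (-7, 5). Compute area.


Shoelace sum: ((-3)*(-7) - 6*(-3)) + (6*(-2) - 3*(-7)) + (3*3 - (-5)*(-2)) + ((-5)*5 - (-7)*3) + ((-7)*(-3) - (-3)*5)
= 79
Area = |79|/2 = 39.5

39.5


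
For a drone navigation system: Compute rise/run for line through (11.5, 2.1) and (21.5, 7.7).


slope = (y2-y1)/(x2-x1) = (7.7-2.1)/(21.5-11.5) = 5.6/10 = 0.56

0.56


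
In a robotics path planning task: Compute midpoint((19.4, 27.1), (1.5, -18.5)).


M = ((19.4+1.5)/2, (27.1+(-18.5))/2)
= (10.45, 4.3)

(10.45, 4.3)


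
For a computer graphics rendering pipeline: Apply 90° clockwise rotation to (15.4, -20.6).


90° CW: (x,y) -> (y, -x)
(15.4,-20.6) -> (-20.6, -15.4)

(-20.6, -15.4)


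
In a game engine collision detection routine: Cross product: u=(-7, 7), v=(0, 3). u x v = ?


u x v = u_x*v_y - u_y*v_x = (-7)*3 - 7*0
= (-21) - 0 = -21

-21


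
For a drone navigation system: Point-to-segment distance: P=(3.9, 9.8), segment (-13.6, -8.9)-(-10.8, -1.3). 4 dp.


Project P onto AB: t = 1 (clamped to [0,1])
Closest point on segment: (-10.8, -1.3)
Distance: 18.4201

18.4201


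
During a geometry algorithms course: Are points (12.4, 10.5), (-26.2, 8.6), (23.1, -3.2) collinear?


Cross product: ((-26.2)-12.4)*((-3.2)-10.5) - (8.6-10.5)*(23.1-12.4)
= 549.15

No, not collinear


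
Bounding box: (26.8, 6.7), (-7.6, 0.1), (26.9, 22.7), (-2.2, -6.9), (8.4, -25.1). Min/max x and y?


x range: [-7.6, 26.9]
y range: [-25.1, 22.7]
Bounding box: (-7.6,-25.1) to (26.9,22.7)

(-7.6,-25.1) to (26.9,22.7)


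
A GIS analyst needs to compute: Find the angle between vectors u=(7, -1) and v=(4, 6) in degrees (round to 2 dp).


u.v = 22, |u| = sqrt(50) = 7.0711, |v| = sqrt(52) = 7.2111
cos(theta) = u.v/(|u||v|) = 22/sqrt(2600) = 0.431455
theta = acos(0.431455) = 64.44 degrees

64.44 degrees


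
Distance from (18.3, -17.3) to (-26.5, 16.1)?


dx=-44.8, dy=33.4
d^2 = (-44.8)^2 + 33.4^2 = 3122.6
d = sqrt(3122.6) = 55.8802

55.8802


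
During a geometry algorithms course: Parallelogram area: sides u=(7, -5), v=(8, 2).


|u x v| = |7*2 - (-5)*8|
= |14 - (-40)| = 54

54


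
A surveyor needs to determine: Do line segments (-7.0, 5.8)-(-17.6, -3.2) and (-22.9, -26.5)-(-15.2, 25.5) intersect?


Cross products: d1=-578.09, d2=-96.19, d3=199.28, d4=-282.62
d1*d2 < 0 and d3*d4 < 0? no

No, they don't intersect


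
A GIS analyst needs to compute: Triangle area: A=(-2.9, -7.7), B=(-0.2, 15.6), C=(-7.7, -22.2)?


Area = |x_A(y_B-y_C) + x_B(y_C-y_A) + x_C(y_A-y_B)|/2
= |(-109.62) + 2.9 + 179.41|/2
= 72.69/2 = 36.345

36.345


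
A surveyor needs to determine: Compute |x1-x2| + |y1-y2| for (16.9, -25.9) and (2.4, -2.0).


|16.9-2.4| + |(-25.9)-(-2)| = 14.5 + 23.9 = 38.4

38.4


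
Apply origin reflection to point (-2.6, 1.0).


Reflection over origin: (x,y) -> (-x,-y)
(-2.6, 1) -> (2.6, -1)

(2.6, -1)


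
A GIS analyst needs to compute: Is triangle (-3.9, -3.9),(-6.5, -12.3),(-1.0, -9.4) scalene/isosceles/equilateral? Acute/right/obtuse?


Side lengths squared: AB^2=77.32, BC^2=38.66, CA^2=38.66
Sorted: [38.66, 38.66, 77.32]
By sides: Isosceles, By angles: Right

Isosceles, Right


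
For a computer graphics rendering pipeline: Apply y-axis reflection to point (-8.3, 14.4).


Reflection over y-axis: (x,y) -> (-x,y)
(-8.3, 14.4) -> (8.3, 14.4)

(8.3, 14.4)


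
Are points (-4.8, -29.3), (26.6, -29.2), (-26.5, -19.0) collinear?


Cross product: (26.6-(-4.8))*((-19)-(-29.3)) - ((-29.2)-(-29.3))*((-26.5)-(-4.8))
= 325.59

No, not collinear


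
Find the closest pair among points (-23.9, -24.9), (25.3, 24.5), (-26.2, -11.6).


d(P0,P1) = 69.7209, d(P0,P2) = 13.4974, d(P1,P2) = 62.8924
Closest: P0 and P2

Closest pair: (-23.9, -24.9) and (-26.2, -11.6), distance = 13.4974


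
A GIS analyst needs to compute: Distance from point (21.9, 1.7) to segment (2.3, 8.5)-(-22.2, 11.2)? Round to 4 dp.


Project P onto AB: t = 0 (clamped to [0,1])
Closest point on segment: (2.3, 8.5)
Distance: 20.7461

20.7461


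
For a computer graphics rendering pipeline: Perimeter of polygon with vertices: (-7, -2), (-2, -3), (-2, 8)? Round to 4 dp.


Sides: (-7, -2)->(-2, -3): sqrt(26) = 5.09902, (-2, -3)->(-2, 8): sqrt(121) = 11, (-2, 8)->(-7, -2): sqrt(125) = 11.18034
Sum = 27.27936
Perimeter = 27.2794

27.2794


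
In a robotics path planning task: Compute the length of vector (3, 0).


|u| = sqrt(3^2 + 0^2) = sqrt(9) = 3

3


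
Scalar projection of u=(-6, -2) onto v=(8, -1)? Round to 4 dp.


u.v = -46, |v| = sqrt(65) = 8.0623
Scalar projection = u.v / |v| = -46 / sqrt(65) = -5.7056

-5.7056


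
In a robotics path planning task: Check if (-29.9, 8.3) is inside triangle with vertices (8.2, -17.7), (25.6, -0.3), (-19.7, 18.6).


Cross products: AB x AP = 1115.34, BC x BP = 659.37, CA x CP = -657.63
All same sign? no

No, outside


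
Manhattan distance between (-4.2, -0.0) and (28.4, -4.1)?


|(-4.2)-28.4| + |0-(-4.1)| = 32.6 + 4.1 = 36.7

36.7


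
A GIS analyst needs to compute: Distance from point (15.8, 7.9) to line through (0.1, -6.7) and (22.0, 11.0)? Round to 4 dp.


|cross product| = 41.85
|line direction| = sqrt(792.9) = 28.1585
Distance = 41.85/sqrt(792.9) = 1.4862

1.4862


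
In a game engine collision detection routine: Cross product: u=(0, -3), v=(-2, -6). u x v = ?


u x v = u_x*v_y - u_y*v_x = 0*(-6) - (-3)*(-2)
= 0 - 6 = -6

-6


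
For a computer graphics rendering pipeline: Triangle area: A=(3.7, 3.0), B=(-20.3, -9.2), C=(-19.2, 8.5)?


Area = |x_A(y_B-y_C) + x_B(y_C-y_A) + x_C(y_A-y_B)|/2
= |(-65.49) + (-111.65) + (-234.24)|/2
= 411.38/2 = 205.69

205.69


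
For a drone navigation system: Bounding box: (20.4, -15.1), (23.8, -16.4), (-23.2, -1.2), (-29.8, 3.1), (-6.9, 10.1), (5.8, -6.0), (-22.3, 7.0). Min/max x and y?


x range: [-29.8, 23.8]
y range: [-16.4, 10.1]
Bounding box: (-29.8,-16.4) to (23.8,10.1)

(-29.8,-16.4) to (23.8,10.1)


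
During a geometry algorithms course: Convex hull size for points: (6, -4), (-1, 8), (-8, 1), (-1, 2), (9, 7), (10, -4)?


Convex hull vertices (CCW): (-8, 1), (6, -4), (10, -4), (9, 7), (-1, 8)
Count = 5

5


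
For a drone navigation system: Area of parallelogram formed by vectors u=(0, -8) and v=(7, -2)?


|u x v| = |0*(-2) - (-8)*7|
= |0 - (-56)| = 56

56


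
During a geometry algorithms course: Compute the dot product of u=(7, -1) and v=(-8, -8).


u . v = u_x*v_x + u_y*v_y = 7*(-8) + (-1)*(-8)
= (-56) + 8 = -48

-48


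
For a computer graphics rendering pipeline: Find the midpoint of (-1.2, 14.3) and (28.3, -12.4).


M = (((-1.2)+28.3)/2, (14.3+(-12.4))/2)
= (13.55, 0.95)

(13.55, 0.95)


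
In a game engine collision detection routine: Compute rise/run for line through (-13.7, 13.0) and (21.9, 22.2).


slope = (y2-y1)/(x2-x1) = (22.2-13)/(21.9-(-13.7)) = 9.2/35.6 = 0.2584

0.2584


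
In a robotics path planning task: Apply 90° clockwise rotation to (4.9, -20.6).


90° CW: (x,y) -> (y, -x)
(4.9,-20.6) -> (-20.6, -4.9)

(-20.6, -4.9)


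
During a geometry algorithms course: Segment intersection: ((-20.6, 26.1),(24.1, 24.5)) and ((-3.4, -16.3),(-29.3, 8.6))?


Cross products: d1=-669.88, d2=-1741.47, d3=-1867.76, d4=-796.17
d1*d2 < 0 and d3*d4 < 0? no

No, they don't intersect


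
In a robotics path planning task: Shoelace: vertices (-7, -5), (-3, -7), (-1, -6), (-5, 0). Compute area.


Shoelace sum: ((-7)*(-7) - (-3)*(-5)) + ((-3)*(-6) - (-1)*(-7)) + ((-1)*0 - (-5)*(-6)) + ((-5)*(-5) - (-7)*0)
= 40
Area = |40|/2 = 20

20


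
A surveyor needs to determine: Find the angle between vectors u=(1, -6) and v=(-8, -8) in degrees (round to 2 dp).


u.v = 40, |u| = sqrt(37) = 6.0828, |v| = sqrt(128) = 11.3137
cos(theta) = u.v/(|u||v|) = 40/sqrt(4736) = 0.581238
theta = acos(0.581238) = 54.46 degrees

54.46 degrees


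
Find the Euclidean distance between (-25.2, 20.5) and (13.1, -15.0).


dx=38.3, dy=-35.5
d^2 = 38.3^2 + (-35.5)^2 = 2727.14
d = sqrt(2727.14) = 52.222

52.222


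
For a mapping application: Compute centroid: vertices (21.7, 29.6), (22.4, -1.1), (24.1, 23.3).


Centroid = ((x_A+x_B+x_C)/3, (y_A+y_B+y_C)/3)
= ((21.7+22.4+24.1)/3, (29.6+(-1.1)+23.3)/3)
= (22.7333, 17.2667)

(22.7333, 17.2667)


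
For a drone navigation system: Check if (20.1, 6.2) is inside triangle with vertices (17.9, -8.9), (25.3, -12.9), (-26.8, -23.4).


Cross products: AB x AP = 120.54, BC x BP = -1049.71, CA x CP = 643.07
All same sign? no

No, outside


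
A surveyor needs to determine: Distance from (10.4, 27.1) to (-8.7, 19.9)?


dx=-19.1, dy=-7.2
d^2 = (-19.1)^2 + (-7.2)^2 = 416.65
d = sqrt(416.65) = 20.412

20.412


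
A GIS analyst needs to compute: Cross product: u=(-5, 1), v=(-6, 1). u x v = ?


u x v = u_x*v_y - u_y*v_x = (-5)*1 - 1*(-6)
= (-5) - (-6) = 1

1


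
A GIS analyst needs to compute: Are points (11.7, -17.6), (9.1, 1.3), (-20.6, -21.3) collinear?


Cross product: (9.1-11.7)*((-21.3)-(-17.6)) - (1.3-(-17.6))*((-20.6)-11.7)
= 620.09

No, not collinear


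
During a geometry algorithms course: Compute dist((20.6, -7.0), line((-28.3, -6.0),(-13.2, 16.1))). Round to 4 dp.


|cross product| = 1095.79
|line direction| = sqrt(716.42) = 26.766
Distance = 1095.79/sqrt(716.42) = 40.9396

40.9396


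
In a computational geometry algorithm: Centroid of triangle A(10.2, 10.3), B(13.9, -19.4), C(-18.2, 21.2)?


Centroid = ((x_A+x_B+x_C)/3, (y_A+y_B+y_C)/3)
= ((10.2+13.9+(-18.2))/3, (10.3+(-19.4)+21.2)/3)
= (1.9667, 4.0333)

(1.9667, 4.0333)


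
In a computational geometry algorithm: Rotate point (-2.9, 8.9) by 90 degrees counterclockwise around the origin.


90° CCW: (x,y) -> (-y, x)
(-2.9,8.9) -> (-8.9, -2.9)

(-8.9, -2.9)


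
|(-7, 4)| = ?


|u| = sqrt((-7)^2 + 4^2) = sqrt(65) = 8.0623

8.0623


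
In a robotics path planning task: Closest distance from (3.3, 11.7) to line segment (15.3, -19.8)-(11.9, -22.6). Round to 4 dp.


Project P onto AB: t = 0 (clamped to [0,1])
Closest point on segment: (15.3, -19.8)
Distance: 33.7083

33.7083


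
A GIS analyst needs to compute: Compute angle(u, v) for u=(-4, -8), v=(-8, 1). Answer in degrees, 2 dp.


u.v = 24, |u| = sqrt(80) = 8.9443, |v| = sqrt(65) = 8.0623
cos(theta) = u.v/(|u||v|) = 24/sqrt(5200) = 0.33282
theta = acos(0.33282) = 70.56 degrees

70.56 degrees


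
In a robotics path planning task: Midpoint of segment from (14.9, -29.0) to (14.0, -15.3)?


M = ((14.9+14)/2, ((-29)+(-15.3))/2)
= (14.45, -22.15)

(14.45, -22.15)


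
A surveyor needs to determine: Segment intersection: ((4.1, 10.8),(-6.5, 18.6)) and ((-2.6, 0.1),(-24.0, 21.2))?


Cross products: d1=-370.35, d2=-313.61, d3=165.68, d4=108.94
d1*d2 < 0 and d3*d4 < 0? no

No, they don't intersect


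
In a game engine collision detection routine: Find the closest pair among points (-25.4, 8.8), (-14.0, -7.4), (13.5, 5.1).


d(P0,P1) = 19.8091, d(P0,P2) = 39.0756, d(P1,P2) = 30.2076
Closest: P0 and P1

Closest pair: (-25.4, 8.8) and (-14.0, -7.4), distance = 19.8091


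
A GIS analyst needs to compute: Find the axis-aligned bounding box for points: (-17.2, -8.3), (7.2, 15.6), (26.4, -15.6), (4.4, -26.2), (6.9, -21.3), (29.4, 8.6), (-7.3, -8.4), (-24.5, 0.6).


x range: [-24.5, 29.4]
y range: [-26.2, 15.6]
Bounding box: (-24.5,-26.2) to (29.4,15.6)

(-24.5,-26.2) to (29.4,15.6)


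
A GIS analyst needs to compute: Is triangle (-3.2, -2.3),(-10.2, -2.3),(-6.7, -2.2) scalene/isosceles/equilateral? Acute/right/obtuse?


Side lengths squared: AB^2=49, BC^2=12.26, CA^2=12.26
Sorted: [12.26, 12.26, 49]
By sides: Isosceles, By angles: Obtuse

Isosceles, Obtuse


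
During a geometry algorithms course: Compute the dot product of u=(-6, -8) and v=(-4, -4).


u . v = u_x*v_x + u_y*v_y = (-6)*(-4) + (-8)*(-4)
= 24 + 32 = 56

56


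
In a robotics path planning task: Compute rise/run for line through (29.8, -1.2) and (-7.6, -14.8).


slope = (y2-y1)/(x2-x1) = ((-14.8)-(-1.2))/((-7.6)-29.8) = (-13.6)/(-37.4) = 0.3636

0.3636


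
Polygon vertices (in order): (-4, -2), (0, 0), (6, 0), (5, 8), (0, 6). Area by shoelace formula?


Shoelace sum: ((-4)*0 - 0*(-2)) + (0*0 - 6*0) + (6*8 - 5*0) + (5*6 - 0*8) + (0*(-2) - (-4)*6)
= 102
Area = |102|/2 = 51

51


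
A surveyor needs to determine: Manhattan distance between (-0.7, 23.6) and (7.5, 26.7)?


|(-0.7)-7.5| + |23.6-26.7| = 8.2 + 3.1 = 11.3

11.3


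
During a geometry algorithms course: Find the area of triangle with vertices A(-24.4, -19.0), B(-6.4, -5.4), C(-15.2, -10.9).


Area = |x_A(y_B-y_C) + x_B(y_C-y_A) + x_C(y_A-y_B)|/2
= |(-134.2) + (-51.84) + 206.72|/2
= 20.68/2 = 10.34

10.34


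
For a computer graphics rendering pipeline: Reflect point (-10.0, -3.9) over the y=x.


Reflection over y=x: (x,y) -> (y,x)
(-10, -3.9) -> (-3.9, -10)

(-3.9, -10)


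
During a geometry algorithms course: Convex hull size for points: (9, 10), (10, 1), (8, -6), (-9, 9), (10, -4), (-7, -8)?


Convex hull vertices (CCW): (-9, 9), (-7, -8), (8, -6), (10, -4), (10, 1), (9, 10)
Count = 6

6


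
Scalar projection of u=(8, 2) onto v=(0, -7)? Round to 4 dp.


u.v = -14, |v| = sqrt(49) = 7
Scalar projection = u.v / |v| = -14 / sqrt(49) = -2

-2


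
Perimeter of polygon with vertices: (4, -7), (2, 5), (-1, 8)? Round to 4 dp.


Sides: (4, -7)->(2, 5): sqrt(148) = 12.165525, (2, 5)->(-1, 8): sqrt(18) = 4.242641, (-1, 8)->(4, -7): sqrt(250) = 15.811388
Sum = 32.219554
Perimeter = 32.2196

32.2196


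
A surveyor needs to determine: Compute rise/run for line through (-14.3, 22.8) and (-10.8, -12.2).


slope = (y2-y1)/(x2-x1) = ((-12.2)-22.8)/((-10.8)-(-14.3)) = (-35)/3.5 = -10

-10


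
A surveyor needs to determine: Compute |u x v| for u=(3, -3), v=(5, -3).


|u x v| = |3*(-3) - (-3)*5|
= |(-9) - (-15)| = 6

6


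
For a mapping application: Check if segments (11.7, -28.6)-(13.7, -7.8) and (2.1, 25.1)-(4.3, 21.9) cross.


Cross products: d1=-87.42, d2=-35.26, d3=307.08, d4=254.92
d1*d2 < 0 and d3*d4 < 0? no

No, they don't intersect


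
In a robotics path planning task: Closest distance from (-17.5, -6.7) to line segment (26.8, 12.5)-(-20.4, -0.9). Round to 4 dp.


Project P onto AB: t = 0.9754 (clamped to [0,1])
Closest point on segment: (-19.2401, -0.5707)
Distance: 6.3715

6.3715


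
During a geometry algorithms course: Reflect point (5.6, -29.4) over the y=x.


Reflection over y=x: (x,y) -> (y,x)
(5.6, -29.4) -> (-29.4, 5.6)

(-29.4, 5.6)


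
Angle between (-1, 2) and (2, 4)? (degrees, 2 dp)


u.v = 6, |u| = sqrt(5) = 2.2361, |v| = sqrt(20) = 4.4721
cos(theta) = u.v/(|u||v|) = 6/sqrt(100) = 0.6
theta = acos(0.6) = 53.13 degrees

53.13 degrees


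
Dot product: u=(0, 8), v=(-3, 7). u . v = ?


u . v = u_x*v_x + u_y*v_y = 0*(-3) + 8*7
= 0 + 56 = 56

56


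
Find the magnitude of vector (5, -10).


|u| = sqrt(5^2 + (-10)^2) = sqrt(125) = 11.1803

11.1803


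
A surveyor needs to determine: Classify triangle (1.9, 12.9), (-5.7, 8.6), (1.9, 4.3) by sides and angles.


Side lengths squared: AB^2=76.25, BC^2=76.25, CA^2=73.96
Sorted: [73.96, 76.25, 76.25]
By sides: Isosceles, By angles: Acute

Isosceles, Acute


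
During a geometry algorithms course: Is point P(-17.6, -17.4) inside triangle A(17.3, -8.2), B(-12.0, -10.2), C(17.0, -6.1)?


Cross products: AB x AP = 199.76, BC x BP = -185.84, CA x CP = -76.05
All same sign? no

No, outside


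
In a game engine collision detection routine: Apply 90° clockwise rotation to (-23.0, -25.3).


90° CW: (x,y) -> (y, -x)
(-23,-25.3) -> (-25.3, 23)

(-25.3, 23)


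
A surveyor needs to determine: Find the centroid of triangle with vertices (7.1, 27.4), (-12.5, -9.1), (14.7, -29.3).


Centroid = ((x_A+x_B+x_C)/3, (y_A+y_B+y_C)/3)
= ((7.1+(-12.5)+14.7)/3, (27.4+(-9.1)+(-29.3))/3)
= (3.1, -3.6667)

(3.1, -3.6667)


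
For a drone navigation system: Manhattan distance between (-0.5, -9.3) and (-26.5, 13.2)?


|(-0.5)-(-26.5)| + |(-9.3)-13.2| = 26 + 22.5 = 48.5

48.5


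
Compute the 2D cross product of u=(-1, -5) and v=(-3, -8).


u x v = u_x*v_y - u_y*v_x = (-1)*(-8) - (-5)*(-3)
= 8 - 15 = -7

-7


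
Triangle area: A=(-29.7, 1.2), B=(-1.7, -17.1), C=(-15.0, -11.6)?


Area = |x_A(y_B-y_C) + x_B(y_C-y_A) + x_C(y_A-y_B)|/2
= |163.35 + 21.76 + (-274.5)|/2
= 89.39/2 = 44.695

44.695


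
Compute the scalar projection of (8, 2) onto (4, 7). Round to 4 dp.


u.v = 46, |v| = sqrt(65) = 8.0623
Scalar projection = u.v / |v| = 46 / sqrt(65) = 5.7056

5.7056


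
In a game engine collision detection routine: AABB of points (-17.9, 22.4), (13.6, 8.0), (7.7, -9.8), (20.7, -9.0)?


x range: [-17.9, 20.7]
y range: [-9.8, 22.4]
Bounding box: (-17.9,-9.8) to (20.7,22.4)

(-17.9,-9.8) to (20.7,22.4)


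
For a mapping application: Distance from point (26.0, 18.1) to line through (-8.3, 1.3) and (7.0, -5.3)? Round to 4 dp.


|cross product| = 483.42
|line direction| = sqrt(277.65) = 16.6628
Distance = 483.42/sqrt(277.65) = 29.0119

29.0119


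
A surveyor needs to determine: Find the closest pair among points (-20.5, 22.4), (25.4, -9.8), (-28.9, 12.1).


d(P0,P1) = 56.0683, d(P0,P2) = 13.291, d(P1,P2) = 58.55
Closest: P0 and P2

Closest pair: (-20.5, 22.4) and (-28.9, 12.1), distance = 13.291


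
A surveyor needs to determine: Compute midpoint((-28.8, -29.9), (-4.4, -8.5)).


M = (((-28.8)+(-4.4))/2, ((-29.9)+(-8.5))/2)
= (-16.6, -19.2)

(-16.6, -19.2)
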